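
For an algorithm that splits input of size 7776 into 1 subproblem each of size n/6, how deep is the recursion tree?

For divide and conquer with division factor 6:

Problem sizes at each level:
Level 0: 7776
Level 1: 1296
Level 2: 216
Level 3: 36
Level 4: 6
Level 5: 1

The root is level 0 and the size-1 base case is level 5 (the tree spans levels 0 through 5, i.e. 6 levels counting the root), so the depth is the number of divisions: log_6(7776) = 5

The recursion tree depth is log_6(7776) = 5. At each level, the problem size is divided by 6, so it takes 5 divisions to reduce to a base case of size 1. The algorithm makes 1 recursive call at each level.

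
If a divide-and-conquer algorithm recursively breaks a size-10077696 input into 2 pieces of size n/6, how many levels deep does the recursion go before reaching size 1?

For divide and conquer with division factor 6:

Problem sizes at each level:
Level 0: 10077696
Level 1: 1679616
Level 2: 279936
Level 3: 46656
Level 4: 7776
Level 5: 1296
Level 6: 216
Level 7: 36
Level 8: 6
Level 9: 1

The root is level 0 and the size-1 base case is level 9 (the tree spans levels 0 through 9, i.e. 10 levels counting the root), so the depth is the number of divisions: log_6(10077696) = 9

The recursion tree depth is log_6(10077696) = 9. At each level, the problem size is divided by 6, so it takes 9 divisions to reduce to a base case of size 1. The algorithm makes 2 recursive calls at each level.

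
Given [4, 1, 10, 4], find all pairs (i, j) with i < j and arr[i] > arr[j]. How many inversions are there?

Finding inversions in [4, 1, 10, 4]:

(0, 1): arr[0]=4 > arr[1]=1
(2, 3): arr[2]=10 > arr[3]=4

Total inversions: 2

The array has 2 inversion(s): (0,1), (2,3). Each pair (i,j) satisfies i < j and arr[i] > arr[j].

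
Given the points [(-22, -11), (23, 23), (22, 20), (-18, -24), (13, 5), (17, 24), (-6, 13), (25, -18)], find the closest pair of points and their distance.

Computing all pairwise distances among 8 points:

d((-22, -11), (23, 23)) = 56.4004
d((-22, -11), (22, 20)) = 53.8238
d((-22, -11), (-18, -24)) = 13.6015
d((-22, -11), (13, 5)) = 38.4838
d((-22, -11), (17, 24)) = 52.4023
d((-22, -11), (-6, 13)) = 28.8444
d((-22, -11), (25, -18)) = 47.5184
d((23, 23), (22, 20)) = 3.1623 <-- minimum
d((23, 23), (-18, -24)) = 62.3699
d((23, 23), (13, 5)) = 20.5913
d((23, 23), (17, 24)) = 6.0828
d((23, 23), (-6, 13)) = 30.6757
d((23, 23), (25, -18)) = 41.0488
d((22, 20), (-18, -24)) = 59.4643
d((22, 20), (13, 5)) = 17.4929
d((22, 20), (17, 24)) = 6.4031
d((22, 20), (-6, 13)) = 28.8617
d((22, 20), (25, -18)) = 38.1182
d((-18, -24), (13, 5)) = 42.45
d((-18, -24), (17, 24)) = 59.4054
d((-18, -24), (-6, 13)) = 38.8973
d((-18, -24), (25, -18)) = 43.4166
d((13, 5), (17, 24)) = 19.4165
d((13, 5), (-6, 13)) = 20.6155
d((13, 5), (25, -18)) = 25.9422
d((17, 24), (-6, 13)) = 25.4951
d((17, 24), (25, -18)) = 42.7551
d((-6, 13), (25, -18)) = 43.8406

Closest pair: (23, 23) and (22, 20) with distance 3.1623

The closest pair is (23, 23) and (22, 20) with Euclidean distance 3.1623. For 8 points, brute-force pairwise comparison is shown above. For large n, the divide-and-conquer algorithm (sort by x, recurse on halves, check the dividing strip) achieves O(n log n).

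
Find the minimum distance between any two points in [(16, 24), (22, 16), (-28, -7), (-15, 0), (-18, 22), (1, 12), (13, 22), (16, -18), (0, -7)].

Computing all pairwise distances among 9 points:

d((16, 24), (22, 16)) = 10.0
d((16, 24), (-28, -7)) = 53.8238
d((16, 24), (-15, 0)) = 39.2046
d((16, 24), (-18, 22)) = 34.0588
d((16, 24), (1, 12)) = 19.2094
d((16, 24), (13, 22)) = 3.6056 <-- minimum
d((16, 24), (16, -18)) = 42.0
d((16, 24), (0, -7)) = 34.8855
d((22, 16), (-28, -7)) = 55.0364
d((22, 16), (-15, 0)) = 40.3113
d((22, 16), (-18, 22)) = 40.4475
d((22, 16), (1, 12)) = 21.3776
d((22, 16), (13, 22)) = 10.8167
d((22, 16), (16, -18)) = 34.5254
d((22, 16), (0, -7)) = 31.8277
d((-28, -7), (-15, 0)) = 14.7648
d((-28, -7), (-18, 22)) = 30.6757
d((-28, -7), (1, 12)) = 34.6699
d((-28, -7), (13, 22)) = 50.2195
d((-28, -7), (16, -18)) = 45.3542
d((-28, -7), (0, -7)) = 28.0
d((-15, 0), (-18, 22)) = 22.2036
d((-15, 0), (1, 12)) = 20.0
d((-15, 0), (13, 22)) = 35.609
d((-15, 0), (16, -18)) = 35.8469
d((-15, 0), (0, -7)) = 16.5529
d((-18, 22), (1, 12)) = 21.4709
d((-18, 22), (13, 22)) = 31.0
d((-18, 22), (16, -18)) = 52.4976
d((-18, 22), (0, -7)) = 34.1321
d((1, 12), (13, 22)) = 15.6205
d((1, 12), (16, -18)) = 33.541
d((1, 12), (0, -7)) = 19.0263
d((13, 22), (16, -18)) = 40.1123
d((13, 22), (0, -7)) = 31.7805
d((16, -18), (0, -7)) = 19.4165

Closest pair: (16, 24) and (13, 22) with distance 3.6056

The closest pair is (16, 24) and (13, 22) with Euclidean distance 3.6056. For 9 points, brute-force pairwise comparison is shown above. For large n, the divide-and-conquer algorithm (sort by x, recurse on halves, check the dividing strip) achieves O(n log n).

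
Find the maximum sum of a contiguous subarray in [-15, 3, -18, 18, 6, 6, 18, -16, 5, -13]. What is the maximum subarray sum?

Using Kadane's algorithm on [-15, 3, -18, 18, 6, 6, 18, -16, 5, -13]:

Scanning through the array:
Position 1 (value 3): max_ending_here = 3, max_so_far = 3
Position 2 (value -18): max_ending_here = -15, max_so_far = 3
Position 3 (value 18): max_ending_here = 18, max_so_far = 18
Position 4 (value 6): max_ending_here = 24, max_so_far = 24
Position 5 (value 6): max_ending_here = 30, max_so_far = 30
Position 6 (value 18): max_ending_here = 48, max_so_far = 48
Position 7 (value -16): max_ending_here = 32, max_so_far = 48
Position 8 (value 5): max_ending_here = 37, max_so_far = 48
Position 9 (value -13): max_ending_here = 24, max_so_far = 48

Maximum subarray: [18, 6, 6, 18]
Maximum sum: 48

The maximum subarray is [18, 6, 6, 18] with sum 48. This subarray runs from index 3 to index 6.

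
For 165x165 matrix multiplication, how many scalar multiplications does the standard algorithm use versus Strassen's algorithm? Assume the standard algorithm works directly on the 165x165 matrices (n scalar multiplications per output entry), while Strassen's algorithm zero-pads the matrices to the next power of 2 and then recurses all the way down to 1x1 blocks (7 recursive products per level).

Matrix multiplication for 165x165 matrices:

Strassen's algorithm requires power-of-2 dimensions. Pad 165x165 to 256x256 (next power of 2).

Standard algorithm: 165^3 = 4492125 multiplications
Strassen's algorithm: 7^(log2(256)) = 7^8 = 5764801 multiplications
Difference: 4492125 - 5764801 = -1272676 (Strassen uses MORE here due to padding overhead — for small or just-over-power-of-2 n, padding can outweigh the per-level savings)

Standard: 4492125 multiplications (165^3). Strassen: 5764801 multiplications (7^8, after padding to 256x256). Strassen reduces 8 recursive multiplications to 7 at each level.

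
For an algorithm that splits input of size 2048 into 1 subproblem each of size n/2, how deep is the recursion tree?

For divide and conquer with division factor 2:

Problem sizes at each level:
Level 0: 2048
Level 1: 1024
Level 2: 512
Level 3: 256
Level 4: 128
Level 5: 64
Level 6: 32
Level 7: 16
Level 8: 8
Level 9: 4
Level 10: 2
Level 11: 1

The root is level 0 and the size-1 base case is level 11 (the tree spans levels 0 through 11, i.e. 12 levels counting the root), so the depth is the number of divisions: log_2(2048) = 11

The recursion tree depth is log_2(2048) = 11. At each level, the problem size is divided by 2, so it takes 11 divisions to reduce to a base case of size 1. The algorithm makes 1 recursive call at each level.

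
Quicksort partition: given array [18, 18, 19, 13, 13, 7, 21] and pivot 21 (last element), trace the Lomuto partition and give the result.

Lomuto partition with pivot = 21:

Initial array: [18, 18, 19, 13, 13, 7, 21]

arr[0]=18 <= 21: swap with position 0, array becomes [18, 18, 19, 13, 13, 7, 21]
arr[1]=18 <= 21: swap with position 1, array becomes [18, 18, 19, 13, 13, 7, 21]
arr[2]=19 <= 21: swap with position 2, array becomes [18, 18, 19, 13, 13, 7, 21]
arr[3]=13 <= 21: swap with position 3, array becomes [18, 18, 19, 13, 13, 7, 21]
arr[4]=13 <= 21: swap with position 4, array becomes [18, 18, 19, 13, 13, 7, 21]
arr[5]=7 <= 21: swap with position 5, array becomes [18, 18, 19, 13, 13, 7, 21]

Place pivot at position 6: [18, 18, 19, 13, 13, 7, 21]
Pivot position: 6

After partitioning with pivot 21, the array becomes [18, 18, 19, 13, 13, 7, 21]. The pivot is placed at index 6. All elements to the left of the pivot are <= 21, and all elements to the right are > 21.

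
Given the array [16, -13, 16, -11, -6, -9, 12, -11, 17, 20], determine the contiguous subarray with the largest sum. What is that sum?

Using Kadane's algorithm on [16, -13, 16, -11, -6, -9, 12, -11, 17, 20]:

Scanning through the array:
Position 1 (value -13): max_ending_here = 3, max_so_far = 16
Position 2 (value 16): max_ending_here = 19, max_so_far = 19
Position 3 (value -11): max_ending_here = 8, max_so_far = 19
Position 4 (value -6): max_ending_here = 2, max_so_far = 19
Position 5 (value -9): max_ending_here = -7, max_so_far = 19
Position 6 (value 12): max_ending_here = 12, max_so_far = 19
Position 7 (value -11): max_ending_here = 1, max_so_far = 19
Position 8 (value 17): max_ending_here = 18, max_so_far = 19
Position 9 (value 20): max_ending_here = 38, max_so_far = 38

Maximum subarray: [12, -11, 17, 20]
Maximum sum: 38

The maximum subarray is [12, -11, 17, 20] with sum 38. This subarray runs from index 6 to index 9.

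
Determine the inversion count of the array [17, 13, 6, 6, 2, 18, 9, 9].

Finding inversions in [17, 13, 6, 6, 2, 18, 9, 9]:

(0, 1): arr[0]=17 > arr[1]=13
(0, 2): arr[0]=17 > arr[2]=6
(0, 3): arr[0]=17 > arr[3]=6
(0, 4): arr[0]=17 > arr[4]=2
(0, 6): arr[0]=17 > arr[6]=9
(0, 7): arr[0]=17 > arr[7]=9
(1, 2): arr[1]=13 > arr[2]=6
(1, 3): arr[1]=13 > arr[3]=6
(1, 4): arr[1]=13 > arr[4]=2
(1, 6): arr[1]=13 > arr[6]=9
(1, 7): arr[1]=13 > arr[7]=9
(2, 4): arr[2]=6 > arr[4]=2
(3, 4): arr[3]=6 > arr[4]=2
(5, 6): arr[5]=18 > arr[6]=9
(5, 7): arr[5]=18 > arr[7]=9

Total inversions: 15

The array has 15 inversion(s): (0,1), (0,2), (0,3), (0,4), (0,6), (0,7), (1,2), (1,3), (1,4), (1,6), (1,7), (2,4), (3,4), (5,6), (5,7). Each pair (i,j) satisfies i < j and arr[i] > arr[j].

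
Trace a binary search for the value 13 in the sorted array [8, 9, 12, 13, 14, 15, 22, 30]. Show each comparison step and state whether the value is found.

Binary search for 13 in [8, 9, 12, 13, 14, 15, 22, 30]:

lo=0, hi=7, mid=3, arr[mid]=13 -> Found target at index 3!

Binary search finds 13 at index 3 after 1 comparisons. The search repeatedly halves the search space by comparing with the middle element.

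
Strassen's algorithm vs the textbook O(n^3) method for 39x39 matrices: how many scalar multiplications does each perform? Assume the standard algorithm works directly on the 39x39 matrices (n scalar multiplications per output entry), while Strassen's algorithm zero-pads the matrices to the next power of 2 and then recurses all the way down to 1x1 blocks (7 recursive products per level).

Matrix multiplication for 39x39 matrices:

Strassen's algorithm requires power-of-2 dimensions. Pad 39x39 to 64x64 (next power of 2).

Standard algorithm: 39^3 = 59319 multiplications
Strassen's algorithm: 7^(log2(64)) = 7^6 = 117649 multiplications
Difference: 59319 - 117649 = -58330 (Strassen uses MORE here due to padding overhead — for small or just-over-power-of-2 n, padding can outweigh the per-level savings)

Standard: 59319 multiplications (39^3). Strassen: 117649 multiplications (7^6, after padding to 64x64). Strassen reduces 8 recursive multiplications to 7 at each level.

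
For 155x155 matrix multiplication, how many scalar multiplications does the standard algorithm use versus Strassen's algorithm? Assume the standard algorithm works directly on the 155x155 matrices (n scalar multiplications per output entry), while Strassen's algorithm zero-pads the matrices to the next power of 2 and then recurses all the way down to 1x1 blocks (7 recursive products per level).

Matrix multiplication for 155x155 matrices:

Strassen's algorithm requires power-of-2 dimensions. Pad 155x155 to 256x256 (next power of 2).

Standard algorithm: 155^3 = 3723875 multiplications
Strassen's algorithm: 7^(log2(256)) = 7^8 = 5764801 multiplications
Difference: 3723875 - 5764801 = -2040926 (Strassen uses MORE here due to padding overhead — for small or just-over-power-of-2 n, padding can outweigh the per-level savings)

Standard: 3723875 multiplications (155^3). Strassen: 5764801 multiplications (7^8, after padding to 256x256). Strassen reduces 8 recursive multiplications to 7 at each level.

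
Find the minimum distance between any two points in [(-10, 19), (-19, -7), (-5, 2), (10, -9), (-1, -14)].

Computing all pairwise distances among 5 points:

d((-10, 19), (-19, -7)) = 27.5136
d((-10, 19), (-5, 2)) = 17.72
d((-10, 19), (10, -9)) = 34.4093
d((-10, 19), (-1, -14)) = 34.2053
d((-19, -7), (-5, 2)) = 16.6433
d((-19, -7), (10, -9)) = 29.0689
d((-19, -7), (-1, -14)) = 19.3132
d((-5, 2), (10, -9)) = 18.6011
d((-5, 2), (-1, -14)) = 16.4924
d((10, -9), (-1, -14)) = 12.083 <-- minimum

Closest pair: (10, -9) and (-1, -14) with distance 12.083

The closest pair is (10, -9) and (-1, -14) with Euclidean distance 12.083. For 5 points, brute-force pairwise comparison is shown above. For large n, the divide-and-conquer algorithm (sort by x, recurse on halves, check the dividing strip) achieves O(n log n).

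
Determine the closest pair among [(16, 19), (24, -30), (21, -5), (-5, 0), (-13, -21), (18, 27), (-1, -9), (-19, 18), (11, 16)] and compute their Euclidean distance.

Computing all pairwise distances among 9 points:

d((16, 19), (24, -30)) = 49.6488
d((16, 19), (21, -5)) = 24.5153
d((16, 19), (-5, 0)) = 28.3196
d((16, 19), (-13, -21)) = 49.4065
d((16, 19), (18, 27)) = 8.2462
d((16, 19), (-1, -9)) = 32.7567
d((16, 19), (-19, 18)) = 35.0143
d((16, 19), (11, 16)) = 5.831 <-- minimum
d((24, -30), (21, -5)) = 25.1794
d((24, -30), (-5, 0)) = 41.7253
d((24, -30), (-13, -21)) = 38.0789
d((24, -30), (18, 27)) = 57.3149
d((24, -30), (-1, -9)) = 32.6497
d((24, -30), (-19, 18)) = 64.4438
d((24, -30), (11, 16)) = 47.8017
d((21, -5), (-5, 0)) = 26.4764
d((21, -5), (-13, -21)) = 37.5766
d((21, -5), (18, 27)) = 32.1403
d((21, -5), (-1, -9)) = 22.3607
d((21, -5), (-19, 18)) = 46.1411
d((21, -5), (11, 16)) = 23.2594
d((-5, 0), (-13, -21)) = 22.4722
d((-5, 0), (18, 27)) = 35.4683
d((-5, 0), (-1, -9)) = 9.8489
d((-5, 0), (-19, 18)) = 22.8035
d((-5, 0), (11, 16)) = 22.6274
d((-13, -21), (18, 27)) = 57.1402
d((-13, -21), (-1, -9)) = 16.9706
d((-13, -21), (-19, 18)) = 39.4588
d((-13, -21), (11, 16)) = 44.1022
d((18, 27), (-1, -9)) = 40.7063
d((18, 27), (-19, 18)) = 38.0789
d((18, 27), (11, 16)) = 13.0384
d((-1, -9), (-19, 18)) = 32.45
d((-1, -9), (11, 16)) = 27.7308
d((-19, 18), (11, 16)) = 30.0666

Closest pair: (16, 19) and (11, 16) with distance 5.831

The closest pair is (16, 19) and (11, 16) with Euclidean distance 5.831. For 9 points, brute-force pairwise comparison is shown above. For large n, the divide-and-conquer algorithm (sort by x, recurse on halves, check the dividing strip) achieves O(n log n).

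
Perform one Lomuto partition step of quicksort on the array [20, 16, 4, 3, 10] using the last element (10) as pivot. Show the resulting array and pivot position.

Lomuto partition with pivot = 10:

Initial array: [20, 16, 4, 3, 10]

arr[0]=20 > 10: no swap
arr[1]=16 > 10: no swap
arr[2]=4 <= 10: swap with position 0, array becomes [4, 16, 20, 3, 10]
arr[3]=3 <= 10: swap with position 1, array becomes [4, 3, 20, 16, 10]

Place pivot at position 2: [4, 3, 10, 16, 20]
Pivot position: 2

After partitioning with pivot 10, the array becomes [4, 3, 10, 16, 20]. The pivot is placed at index 2. All elements to the left of the pivot are <= 10, and all elements to the right are > 10.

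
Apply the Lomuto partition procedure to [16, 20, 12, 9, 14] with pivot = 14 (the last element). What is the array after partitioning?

Lomuto partition with pivot = 14:

Initial array: [16, 20, 12, 9, 14]

arr[0]=16 > 14: no swap
arr[1]=20 > 14: no swap
arr[2]=12 <= 14: swap with position 0, array becomes [12, 20, 16, 9, 14]
arr[3]=9 <= 14: swap with position 1, array becomes [12, 9, 16, 20, 14]

Place pivot at position 2: [12, 9, 14, 20, 16]
Pivot position: 2

After partitioning with pivot 14, the array becomes [12, 9, 14, 20, 16]. The pivot is placed at index 2. All elements to the left of the pivot are <= 14, and all elements to the right are > 14.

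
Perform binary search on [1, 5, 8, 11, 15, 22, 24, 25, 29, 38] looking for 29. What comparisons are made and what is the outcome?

Binary search for 29 in [1, 5, 8, 11, 15, 22, 24, 25, 29, 38]:

lo=0, hi=9, mid=4, arr[mid]=15 -> 15 < 29, search right half
lo=5, hi=9, mid=7, arr[mid]=25 -> 25 < 29, search right half
lo=8, hi=9, mid=8, arr[mid]=29 -> Found target at index 8!

Binary search finds 29 at index 8 after 3 comparisons. The search repeatedly halves the search space by comparing with the middle element.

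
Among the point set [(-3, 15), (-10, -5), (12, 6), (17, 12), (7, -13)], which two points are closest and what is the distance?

Computing all pairwise distances among 5 points:

d((-3, 15), (-10, -5)) = 21.1896
d((-3, 15), (12, 6)) = 17.4929
d((-3, 15), (17, 12)) = 20.2237
d((-3, 15), (7, -13)) = 29.7321
d((-10, -5), (12, 6)) = 24.5967
d((-10, -5), (17, 12)) = 31.9061
d((-10, -5), (7, -13)) = 18.7883
d((12, 6), (17, 12)) = 7.8102 <-- minimum
d((12, 6), (7, -13)) = 19.6469
d((17, 12), (7, -13)) = 26.9258

Closest pair: (12, 6) and (17, 12) with distance 7.8102

The closest pair is (12, 6) and (17, 12) with Euclidean distance 7.8102. For 5 points, brute-force pairwise comparison is shown above. For large n, the divide-and-conquer algorithm (sort by x, recurse on halves, check the dividing strip) achieves O(n log n).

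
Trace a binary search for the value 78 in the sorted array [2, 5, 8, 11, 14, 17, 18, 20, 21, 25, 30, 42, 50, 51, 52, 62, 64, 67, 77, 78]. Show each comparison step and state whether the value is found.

Binary search for 78 in [2, 5, 8, 11, 14, 17, 18, 20, 21, 25, 30, 42, 50, 51, 52, 62, 64, 67, 77, 78]:

lo=0, hi=19, mid=9, arr[mid]=25 -> 25 < 78, search right half
lo=10, hi=19, mid=14, arr[mid]=52 -> 52 < 78, search right half
lo=15, hi=19, mid=17, arr[mid]=67 -> 67 < 78, search right half
lo=18, hi=19, mid=18, arr[mid]=77 -> 77 < 78, search right half
lo=19, hi=19, mid=19, arr[mid]=78 -> Found target at index 19!

Binary search finds 78 at index 19 after 5 comparisons. The search repeatedly halves the search space by comparing with the middle element.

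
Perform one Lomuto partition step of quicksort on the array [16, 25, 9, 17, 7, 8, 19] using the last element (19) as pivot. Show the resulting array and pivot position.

Lomuto partition with pivot = 19:

Initial array: [16, 25, 9, 17, 7, 8, 19]

arr[0]=16 <= 19: swap with position 0, array becomes [16, 25, 9, 17, 7, 8, 19]
arr[1]=25 > 19: no swap
arr[2]=9 <= 19: swap with position 1, array becomes [16, 9, 25, 17, 7, 8, 19]
arr[3]=17 <= 19: swap with position 2, array becomes [16, 9, 17, 25, 7, 8, 19]
arr[4]=7 <= 19: swap with position 3, array becomes [16, 9, 17, 7, 25, 8, 19]
arr[5]=8 <= 19: swap with position 4, array becomes [16, 9, 17, 7, 8, 25, 19]

Place pivot at position 5: [16, 9, 17, 7, 8, 19, 25]
Pivot position: 5

After partitioning with pivot 19, the array becomes [16, 9, 17, 7, 8, 19, 25]. The pivot is placed at index 5. All elements to the left of the pivot are <= 19, and all elements to the right are > 19.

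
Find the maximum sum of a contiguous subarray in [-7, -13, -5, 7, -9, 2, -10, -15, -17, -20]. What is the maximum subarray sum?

Using Kadane's algorithm on [-7, -13, -5, 7, -9, 2, -10, -15, -17, -20]:

Scanning through the array:
Position 1 (value -13): max_ending_here = -13, max_so_far = -7
Position 2 (value -5): max_ending_here = -5, max_so_far = -5
Position 3 (value 7): max_ending_here = 7, max_so_far = 7
Position 4 (value -9): max_ending_here = -2, max_so_far = 7
Position 5 (value 2): max_ending_here = 2, max_so_far = 7
Position 6 (value -10): max_ending_here = -8, max_so_far = 7
Position 7 (value -15): max_ending_here = -15, max_so_far = 7
Position 8 (value -17): max_ending_here = -17, max_so_far = 7
Position 9 (value -20): max_ending_here = -20, max_so_far = 7

Maximum subarray: [7]
Maximum sum: 7

The maximum subarray is [7] with sum 7. This subarray runs from index 3 to index 3.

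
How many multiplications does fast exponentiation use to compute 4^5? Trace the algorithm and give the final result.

Computing 4^5 by squaring (build up from 4^1; each line after the first costs one multiplication):

4^1 = 4
4^2 = (4^1)^2 = 4^2 = 16
4^4 = (4^2)^2 = 16^2 = 256
4^5 = 4 * 4^4 = 4 * 256 = 1024

Result: 1024
Multiplications needed: 3 (3 lines after 4^1)

4^5 = 1024. Using exponentiation by squaring, this requires 3 multiplications. The key idea: if the exponent is even, square the half-power; if odd, multiply by the base once.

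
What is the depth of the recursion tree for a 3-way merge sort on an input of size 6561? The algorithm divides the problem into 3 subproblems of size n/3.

For divide and conquer with division factor 3:

Problem sizes at each level:
Level 0: 6561
Level 1: 2187
Level 2: 729
Level 3: 243
Level 4: 81
Level 5: 27
Level 6: 9
Level 7: 3
Level 8: 1

The root is level 0 and the size-1 base case is level 8 (the tree spans levels 0 through 8, i.e. 9 levels counting the root), so the depth is the number of divisions: log_3(6561) = 8

The recursion tree depth is log_3(6561) = 8. At each level, the problem size is divided by 3, so it takes 8 divisions to reduce to a base case of size 1. The algorithm makes 3 recursive calls at each level.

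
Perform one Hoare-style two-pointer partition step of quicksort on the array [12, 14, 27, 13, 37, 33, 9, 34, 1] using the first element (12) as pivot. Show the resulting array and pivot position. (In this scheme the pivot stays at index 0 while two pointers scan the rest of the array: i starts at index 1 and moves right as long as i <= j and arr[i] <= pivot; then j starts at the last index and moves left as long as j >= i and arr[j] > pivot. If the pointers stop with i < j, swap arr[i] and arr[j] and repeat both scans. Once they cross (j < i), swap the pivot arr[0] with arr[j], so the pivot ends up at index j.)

Hoare-style two-pointer partition with pivot = 12:

Initial array: [12, 14, 27, 13, 37, 33, 9, 34, 1]

Pointers start at i = 1, j = 8.
i stops at index 1 (arr[1]=14 > 12), j stops at index 8 (arr[8]=1 <= 12): swap arr[1] and arr[8], array becomes [12, 1, 27, 13, 37, 33, 9, 34, 14]
i stops at index 2 (arr[2]=27 > 12), j stops at index 6 (arr[6]=9 <= 12): swap arr[2] and arr[6], array becomes [12, 1, 9, 13, 37, 33, 27, 34, 14]
i ends at 3, j ends at 2: the pointers have crossed (j < i), so scanning stops.

Swap pivot arr[0] with arr[2] to place pivot at position 2: [9, 1, 12, 13, 37, 33, 27, 34, 14]
Pivot position: 2

After partitioning with pivot 12, the array becomes [9, 1, 12, 13, 37, 33, 27, 34, 14]. The pivot is placed at index 2. All elements to the left of the pivot are <= 12, and all elements to the right are > 12.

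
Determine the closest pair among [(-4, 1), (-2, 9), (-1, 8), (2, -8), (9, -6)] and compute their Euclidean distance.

Computing all pairwise distances among 5 points:

d((-4, 1), (-2, 9)) = 8.2462
d((-4, 1), (-1, 8)) = 7.6158
d((-4, 1), (2, -8)) = 10.8167
d((-4, 1), (9, -6)) = 14.7648
d((-2, 9), (-1, 8)) = 1.4142 <-- minimum
d((-2, 9), (2, -8)) = 17.4642
d((-2, 9), (9, -6)) = 18.6011
d((-1, 8), (2, -8)) = 16.2788
d((-1, 8), (9, -6)) = 17.2047
d((2, -8), (9, -6)) = 7.2801

Closest pair: (-2, 9) and (-1, 8) with distance 1.4142

The closest pair is (-2, 9) and (-1, 8) with Euclidean distance 1.4142. For 5 points, brute-force pairwise comparison is shown above. For large n, the divide-and-conquer algorithm (sort by x, recurse on halves, check the dividing strip) achieves O(n log n).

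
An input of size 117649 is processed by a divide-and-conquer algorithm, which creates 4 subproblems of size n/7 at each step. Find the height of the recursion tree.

For divide and conquer with division factor 7:

Problem sizes at each level:
Level 0: 117649
Level 1: 16807
Level 2: 2401
Level 3: 343
Level 4: 49
Level 5: 7
Level 6: 1

The root is level 0 and the size-1 base case is level 6 (the tree spans levels 0 through 6, i.e. 7 levels counting the root), so the depth is the number of divisions: log_7(117649) = 6

The recursion tree depth is log_7(117649) = 6. At each level, the problem size is divided by 7, so it takes 6 divisions to reduce to a base case of size 1. The algorithm makes 4 recursive calls at each level.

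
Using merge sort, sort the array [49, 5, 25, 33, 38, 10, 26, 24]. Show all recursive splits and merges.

Merge sort trace:

Split: [49, 5, 25, 33, 38, 10, 26, 24] -> [49, 5, 25, 33] and [38, 10, 26, 24]
  Split: [49, 5, 25, 33] -> [49, 5] and [25, 33]
    Split: [49, 5] -> [49] and [5]
    Merge: [49] + [5] -> [5, 49]
    Split: [25, 33] -> [25] and [33]
    Merge: [25] + [33] -> [25, 33]
  Merge: [5, 49] + [25, 33] -> [5, 25, 33, 49]
  Split: [38, 10, 26, 24] -> [38, 10] and [26, 24]
    Split: [38, 10] -> [38] and [10]
    Merge: [38] + [10] -> [10, 38]
    Split: [26, 24] -> [26] and [24]
    Merge: [26] + [24] -> [24, 26]
  Merge: [10, 38] + [24, 26] -> [10, 24, 26, 38]
Merge: [5, 25, 33, 49] + [10, 24, 26, 38] -> [5, 10, 24, 25, 26, 33, 38, 49]

Final sorted array: [5, 10, 24, 25, 26, 33, 38, 49]

The merge sort proceeds by recursively splitting the array and merging sorted halves.
After all merges, the sorted array is [5, 10, 24, 25, 26, 33, 38, 49].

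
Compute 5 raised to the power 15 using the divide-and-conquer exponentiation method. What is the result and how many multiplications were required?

Computing 5^15 by squaring (build up from 5^1; each line after the first costs one multiplication):

5^1 = 5
5^2 = (5^1)^2 = 5^2 = 25
5^3 = 5 * 5^2 = 5 * 25 = 125
5^6 = (5^3)^2 = 125^2 = 15625
5^7 = 5 * 5^6 = 5 * 15625 = 78125
5^14 = (5^7)^2 = 78125^2 = 6103515625
5^15 = 5 * 5^14 = 5 * 6103515625 = 30517578125

Result: 30517578125
Multiplications needed: 6 (6 lines after 5^1)

5^15 = 30517578125. Using exponentiation by squaring, this requires 6 multiplications. The key idea: if the exponent is even, square the half-power; if odd, multiply by the base once.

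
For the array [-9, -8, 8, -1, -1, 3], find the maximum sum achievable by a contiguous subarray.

Using Kadane's algorithm on [-9, -8, 8, -1, -1, 3]:

Scanning through the array:
Position 1 (value -8): max_ending_here = -8, max_so_far = -8
Position 2 (value 8): max_ending_here = 8, max_so_far = 8
Position 3 (value -1): max_ending_here = 7, max_so_far = 8
Position 4 (value -1): max_ending_here = 6, max_so_far = 8
Position 5 (value 3): max_ending_here = 9, max_so_far = 9

Maximum subarray: [8, -1, -1, 3]
Maximum sum: 9

The maximum subarray is [8, -1, -1, 3] with sum 9. This subarray runs from index 2 to index 5.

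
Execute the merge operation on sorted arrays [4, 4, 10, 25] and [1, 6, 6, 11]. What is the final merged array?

Merging process:

Compare 4 vs 1: take 1 from right. Merged: [1]
Compare 4 vs 6: take 4 from left. Merged: [1, 4]
Compare 4 vs 6: take 4 from left. Merged: [1, 4, 4]
Compare 10 vs 6: take 6 from right. Merged: [1, 4, 4, 6]
Compare 10 vs 6: take 6 from right. Merged: [1, 4, 4, 6, 6]
Compare 10 vs 11: take 10 from left. Merged: [1, 4, 4, 6, 6, 10]
Compare 25 vs 11: take 11 from right. Merged: [1, 4, 4, 6, 6, 10, 11]
Append remaining from left: [25]. Merged: [1, 4, 4, 6, 6, 10, 11, 25]

Final merged array: [1, 4, 4, 6, 6, 10, 11, 25]
Total comparisons: 7

The merged array is [1, 4, 4, 6, 6, 10, 11, 25], requiring 7 comparisons. The merge step runs in O(n) time where n is the total number of elements.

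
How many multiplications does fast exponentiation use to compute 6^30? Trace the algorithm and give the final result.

Computing 6^30 by squaring (build up from 6^1; each line after the first costs one multiplication):

6^1 = 6
6^2 = (6^1)^2 = 6^2 = 36
6^3 = 6 * 6^2 = 6 * 36 = 216
6^6 = (6^3)^2 = 216^2 = 46656
6^7 = 6 * 6^6 = 6 * 46656 = 279936
6^14 = (6^7)^2 = 279936^2 = 78364164096
6^15 = 6 * 6^14 = 6 * 78364164096 = 470184984576
6^30 = (6^15)^2 = 470184984576^2 = 221073919720733357899776

Result: 221073919720733357899776
Multiplications needed: 7 (7 lines after 6^1)

6^30 = 221073919720733357899776. Using exponentiation by squaring, this requires 7 multiplications. The key idea: if the exponent is even, square the half-power; if odd, multiply by the base once.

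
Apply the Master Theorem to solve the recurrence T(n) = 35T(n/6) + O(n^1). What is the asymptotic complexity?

Master Theorem for T(n) = 35T(n/6) + O(n^1):

a = 35, b = 6, c = 1
log_b(a) = log_6(35) = 1.9843

Case 1: c = 1 < log_6(35) = 1.9843
T(n) = O(n^(log_6 35))

For T(n) = 35T(n/6) + O(n^1): log_6(35) = 1.9843. This is Case 1 of the Master Theorem (c < log_b(a), work dominated by leaves), giving O(n^(log_6 35)).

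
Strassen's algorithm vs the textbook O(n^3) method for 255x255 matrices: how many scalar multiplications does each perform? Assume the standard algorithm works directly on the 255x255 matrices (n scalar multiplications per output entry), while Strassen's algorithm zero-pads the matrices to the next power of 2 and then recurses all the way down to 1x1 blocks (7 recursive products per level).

Matrix multiplication for 255x255 matrices:

Strassen's algorithm requires power-of-2 dimensions. Pad 255x255 to 256x256 (next power of 2).

Standard algorithm: 255^3 = 16581375 multiplications
Strassen's algorithm: 7^(log2(256)) = 7^8 = 5764801 multiplications
Savings: 16581375 - 5764801 = 10816574 multiplications

Standard: 16581375 multiplications (255^3). Strassen: 5764801 multiplications (7^8, after padding to 256x256). Strassen reduces 8 recursive multiplications to 7 at each level.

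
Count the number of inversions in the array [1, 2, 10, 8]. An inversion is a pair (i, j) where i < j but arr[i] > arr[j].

Finding inversions in [1, 2, 10, 8]:

(2, 3): arr[2]=10 > arr[3]=8

Total inversions: 1

The array has 1 inversion(s): (2,3). Each pair (i,j) satisfies i < j and arr[i] > arr[j].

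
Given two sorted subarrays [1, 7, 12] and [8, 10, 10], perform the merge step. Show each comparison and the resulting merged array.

Merging process:

Compare 1 vs 8: take 1 from left. Merged: [1]
Compare 7 vs 8: take 7 from left. Merged: [1, 7]
Compare 12 vs 8: take 8 from right. Merged: [1, 7, 8]
Compare 12 vs 10: take 10 from right. Merged: [1, 7, 8, 10]
Compare 12 vs 10: take 10 from right. Merged: [1, 7, 8, 10, 10]
Append remaining from left: [12]. Merged: [1, 7, 8, 10, 10, 12]

Final merged array: [1, 7, 8, 10, 10, 12]
Total comparisons: 5

The merged array is [1, 7, 8, 10, 10, 12], requiring 5 comparisons. The merge step runs in O(n) time where n is the total number of elements.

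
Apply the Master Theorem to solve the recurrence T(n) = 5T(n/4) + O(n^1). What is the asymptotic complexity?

Master Theorem for T(n) = 5T(n/4) + O(n^1):

a = 5, b = 4, c = 1
log_b(a) = log_4(5) = 1.1610

Case 1: c = 1 < log_4(5) = 1.1610
T(n) = O(n^(log_4 5))

For T(n) = 5T(n/4) + O(n^1): log_4(5) = 1.1610. This is Case 1 of the Master Theorem (c < log_b(a), work dominated by leaves), giving O(n^(log_4 5)).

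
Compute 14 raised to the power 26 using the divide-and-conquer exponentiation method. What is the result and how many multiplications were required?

Computing 14^26 by squaring (build up from 14^1; each line after the first costs one multiplication):

14^1 = 14
14^2 = (14^1)^2 = 14^2 = 196
14^3 = 14 * 14^2 = 14 * 196 = 2744
14^6 = (14^3)^2 = 2744^2 = 7529536
14^12 = (14^6)^2 = 7529536^2 = 56693912375296
14^13 = 14 * 14^12 = 14 * 56693912375296 = 793714773254144
14^26 = (14^13)^2 = 793714773254144^2 = 629983141281877223603213172736

Result: 629983141281877223603213172736
Multiplications needed: 6 (6 lines after 14^1)

14^26 = 629983141281877223603213172736. Using exponentiation by squaring, this requires 6 multiplications. The key idea: if the exponent is even, square the half-power; if odd, multiply by the base once.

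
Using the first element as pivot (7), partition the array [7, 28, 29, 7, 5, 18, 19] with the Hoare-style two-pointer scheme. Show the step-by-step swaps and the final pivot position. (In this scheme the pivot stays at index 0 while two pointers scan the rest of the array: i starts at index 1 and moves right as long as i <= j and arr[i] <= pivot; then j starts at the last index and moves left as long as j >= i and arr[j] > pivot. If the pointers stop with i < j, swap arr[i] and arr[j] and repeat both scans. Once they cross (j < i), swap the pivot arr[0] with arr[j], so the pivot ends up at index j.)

Hoare-style two-pointer partition with pivot = 7:

Initial array: [7, 28, 29, 7, 5, 18, 19]

Pointers start at i = 1, j = 6.
i stops at index 1 (arr[1]=28 > 7), j stops at index 4 (arr[4]=5 <= 7): swap arr[1] and arr[4], array becomes [7, 5, 29, 7, 28, 18, 19]
i stops at index 2 (arr[2]=29 > 7), j stops at index 3 (arr[3]=7 <= 7): swap arr[2] and arr[3], array becomes [7, 5, 7, 29, 28, 18, 19]
i ends at 3, j ends at 2: the pointers have crossed (j < i), so scanning stops.

Swap pivot arr[0] with arr[2] to place pivot at position 2: [7, 5, 7, 29, 28, 18, 19]
Pivot position: 2

After partitioning with pivot 7, the array becomes [7, 5, 7, 29, 28, 18, 19]. The pivot is placed at index 2. All elements to the left of the pivot are <= 7, and all elements to the right are > 7.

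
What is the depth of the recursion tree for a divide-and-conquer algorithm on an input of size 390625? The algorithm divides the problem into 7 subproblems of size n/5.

For divide and conquer with division factor 5:

Problem sizes at each level:
Level 0: 390625
Level 1: 78125
Level 2: 15625
Level 3: 3125
Level 4: 625
Level 5: 125
Level 6: 25
Level 7: 5
Level 8: 1

The root is level 0 and the size-1 base case is level 8 (the tree spans levels 0 through 8, i.e. 9 levels counting the root), so the depth is the number of divisions: log_5(390625) = 8

The recursion tree depth is log_5(390625) = 8. At each level, the problem size is divided by 5, so it takes 8 divisions to reduce to a base case of size 1. The algorithm makes 7 recursive calls at each level.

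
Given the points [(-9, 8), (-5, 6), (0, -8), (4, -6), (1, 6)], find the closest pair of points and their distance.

Computing all pairwise distances among 5 points:

d((-9, 8), (-5, 6)) = 4.4721 <-- minimum
d((-9, 8), (0, -8)) = 18.3576
d((-9, 8), (4, -6)) = 19.105
d((-9, 8), (1, 6)) = 10.198
d((-5, 6), (0, -8)) = 14.8661
d((-5, 6), (4, -6)) = 15.0
d((-5, 6), (1, 6)) = 6.0
d((0, -8), (4, -6)) = 4.4721 <-- minimum
d((0, -8), (1, 6)) = 14.0357
d((4, -6), (1, 6)) = 12.3693

Minimum distance: 4.4721 (tie among 2 pairs: (-9, 8) and (-5, 6); (0, -8) and (4, -6))

The minimum Euclidean distance is 4.4721. There is a tie: 2 pairs achieve this minimum — (-9, 8) and (-5, 6); (0, -8) and (4, -6). Any of these is a valid closest pair. For 5 points, brute-force pairwise comparison is shown above. For large n, the divide-and-conquer algorithm (sort by x, recurse on halves, check the dividing strip) achieves O(n log n).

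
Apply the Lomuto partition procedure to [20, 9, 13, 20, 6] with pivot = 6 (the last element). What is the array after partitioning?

Lomuto partition with pivot = 6:

Initial array: [20, 9, 13, 20, 6]

arr[0]=20 > 6: no swap
arr[1]=9 > 6: no swap
arr[2]=13 > 6: no swap
arr[3]=20 > 6: no swap

Place pivot at position 0: [6, 9, 13, 20, 20]
Pivot position: 0

After partitioning with pivot 6, the array becomes [6, 9, 13, 20, 20]. The pivot is placed at index 0. All elements to the left of the pivot are <= 6, and all elements to the right are > 6.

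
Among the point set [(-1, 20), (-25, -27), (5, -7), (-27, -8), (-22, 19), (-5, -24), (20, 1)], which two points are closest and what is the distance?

Computing all pairwise distances among 7 points:

d((-1, 20), (-25, -27)) = 52.7731
d((-1, 20), (5, -7)) = 27.6586
d((-1, 20), (-27, -8)) = 38.2099
d((-1, 20), (-22, 19)) = 21.0238
d((-1, 20), (-5, -24)) = 44.1814
d((-1, 20), (20, 1)) = 28.3196
d((-25, -27), (5, -7)) = 36.0555
d((-25, -27), (-27, -8)) = 19.105
d((-25, -27), (-22, 19)) = 46.0977
d((-25, -27), (-5, -24)) = 20.2237
d((-25, -27), (20, 1)) = 53.0
d((5, -7), (-27, -8)) = 32.0156
d((5, -7), (-22, 19)) = 37.4833
d((5, -7), (-5, -24)) = 19.7231
d((5, -7), (20, 1)) = 17.0 <-- minimum
d((-27, -8), (-22, 19)) = 27.4591
d((-27, -8), (-5, -24)) = 27.2029
d((-27, -8), (20, 1)) = 47.8539
d((-22, 19), (-5, -24)) = 46.2385
d((-22, 19), (20, 1)) = 45.6946
d((-5, -24), (20, 1)) = 35.3553

Closest pair: (5, -7) and (20, 1) with distance 17.0

The closest pair is (5, -7) and (20, 1) with Euclidean distance 17.0. For 7 points, brute-force pairwise comparison is shown above. For large n, the divide-and-conquer algorithm (sort by x, recurse on halves, check the dividing strip) achieves O(n log n).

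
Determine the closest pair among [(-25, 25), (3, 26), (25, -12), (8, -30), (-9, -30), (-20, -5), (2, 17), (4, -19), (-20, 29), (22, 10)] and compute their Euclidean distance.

Computing all pairwise distances among 10 points:

d((-25, 25), (3, 26)) = 28.0179
d((-25, 25), (25, -12)) = 62.2013
d((-25, 25), (8, -30)) = 64.1405
d((-25, 25), (-9, -30)) = 57.28
d((-25, 25), (-20, -5)) = 30.4138
d((-25, 25), (2, 17)) = 28.1603
d((-25, 25), (4, -19)) = 52.6972
d((-25, 25), (-20, 29)) = 6.4031 <-- minimum
d((-25, 25), (22, 10)) = 49.3356
d((3, 26), (25, -12)) = 43.909
d((3, 26), (8, -30)) = 56.2228
d((3, 26), (-9, -30)) = 57.2713
d((3, 26), (-20, -5)) = 38.6005
d((3, 26), (2, 17)) = 9.0554
d((3, 26), (4, -19)) = 45.0111
d((3, 26), (-20, 29)) = 23.1948
d((3, 26), (22, 10)) = 24.8395
d((25, -12), (8, -30)) = 24.7588
d((25, -12), (-9, -30)) = 38.4708
d((25, -12), (-20, -5)) = 45.5412
d((25, -12), (2, 17)) = 37.0135
d((25, -12), (4, -19)) = 22.1359
d((25, -12), (-20, 29)) = 60.8769
d((25, -12), (22, 10)) = 22.2036
d((8, -30), (-9, -30)) = 17.0
d((8, -30), (-20, -5)) = 37.5366
d((8, -30), (2, 17)) = 47.3814
d((8, -30), (4, -19)) = 11.7047
d((8, -30), (-20, 29)) = 65.307
d((8, -30), (22, 10)) = 42.3792
d((-9, -30), (-20, -5)) = 27.313
d((-9, -30), (2, 17)) = 48.2701
d((-9, -30), (4, -19)) = 17.0294
d((-9, -30), (-20, 29)) = 60.0167
d((-9, -30), (22, 10)) = 50.6063
d((-20, -5), (2, 17)) = 31.1127
d((-20, -5), (4, -19)) = 27.7849
d((-20, -5), (-20, 29)) = 34.0
d((-20, -5), (22, 10)) = 44.5982
d((2, 17), (4, -19)) = 36.0555
d((2, 17), (-20, 29)) = 25.0599
d((2, 17), (22, 10)) = 21.1896
d((4, -19), (-20, 29)) = 53.6656
d((4, -19), (22, 10)) = 34.1321
d((-20, 29), (22, 10)) = 46.0977

Closest pair: (-25, 25) and (-20, 29) with distance 6.4031

The closest pair is (-25, 25) and (-20, 29) with Euclidean distance 6.4031. For 10 points, brute-force pairwise comparison is shown above. For large n, the divide-and-conquer algorithm (sort by x, recurse on halves, check the dividing strip) achieves O(n log n).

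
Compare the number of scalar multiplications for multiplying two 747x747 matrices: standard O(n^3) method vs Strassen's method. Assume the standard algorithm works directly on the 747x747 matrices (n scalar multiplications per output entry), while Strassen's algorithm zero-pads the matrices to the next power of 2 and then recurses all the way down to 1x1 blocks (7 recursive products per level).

Matrix multiplication for 747x747 matrices:

Strassen's algorithm requires power-of-2 dimensions. Pad 747x747 to 1024x1024 (next power of 2).

Standard algorithm: 747^3 = 416832723 multiplications
Strassen's algorithm: 7^(log2(1024)) = 7^10 = 282475249 multiplications
Savings: 416832723 - 282475249 = 134357474 multiplications

Standard: 416832723 multiplications (747^3). Strassen: 282475249 multiplications (7^10, after padding to 1024x1024). Strassen reduces 8 recursive multiplications to 7 at each level.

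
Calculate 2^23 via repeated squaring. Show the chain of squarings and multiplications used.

Computing 2^23 by squaring (build up from 2^1; each line after the first costs one multiplication):

2^1 = 2
2^2 = (2^1)^2 = 2^2 = 4
2^4 = (2^2)^2 = 4^2 = 16
2^5 = 2 * 2^4 = 2 * 16 = 32
2^10 = (2^5)^2 = 32^2 = 1024
2^11 = 2 * 2^10 = 2 * 1024 = 2048
2^22 = (2^11)^2 = 2048^2 = 4194304
2^23 = 2 * 2^22 = 2 * 4194304 = 8388608

Result: 8388608
Multiplications needed: 7 (7 lines after 2^1)

2^23 = 8388608. Using exponentiation by squaring, this requires 7 multiplications. The key idea: if the exponent is even, square the half-power; if odd, multiply by the base once.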